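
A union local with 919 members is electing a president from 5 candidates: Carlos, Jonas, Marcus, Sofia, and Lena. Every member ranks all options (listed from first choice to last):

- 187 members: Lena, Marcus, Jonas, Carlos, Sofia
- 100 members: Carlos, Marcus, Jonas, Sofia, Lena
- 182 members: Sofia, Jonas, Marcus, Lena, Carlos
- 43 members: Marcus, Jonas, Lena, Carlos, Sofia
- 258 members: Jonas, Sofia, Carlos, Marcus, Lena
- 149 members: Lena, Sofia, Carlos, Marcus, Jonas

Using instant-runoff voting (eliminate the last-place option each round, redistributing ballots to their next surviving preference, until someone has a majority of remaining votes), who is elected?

Round 1: Carlos 100, Jonas 258, Marcus 43, Sofia 182, Lena 336. Eliminate Marcus.
Round 2: Carlos 100, Jonas 301, Sofia 182, Lena 336. Eliminate Carlos.
Round 3: Jonas 401, Sofia 182, Lena 336. Eliminate Sofia.
Round 4: Jonas 583, Lena 336. Jonas has a majority.

Jonas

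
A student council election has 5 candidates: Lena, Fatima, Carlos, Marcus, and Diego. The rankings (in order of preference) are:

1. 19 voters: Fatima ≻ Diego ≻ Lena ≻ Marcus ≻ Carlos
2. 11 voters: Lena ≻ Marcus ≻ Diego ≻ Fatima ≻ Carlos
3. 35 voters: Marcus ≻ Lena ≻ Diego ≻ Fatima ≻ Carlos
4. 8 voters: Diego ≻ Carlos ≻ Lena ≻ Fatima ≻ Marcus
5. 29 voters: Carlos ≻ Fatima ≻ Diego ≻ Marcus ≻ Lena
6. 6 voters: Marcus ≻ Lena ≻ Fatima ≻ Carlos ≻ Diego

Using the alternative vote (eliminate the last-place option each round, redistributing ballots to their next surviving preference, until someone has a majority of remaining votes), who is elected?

Marcus

Round 1: Lena 11, Fatima 19, Carlos 29, Marcus 41, Diego 8. Eliminate Diego.
Round 2: Lena 11, Fatima 19, Carlos 37, Marcus 41. Eliminate Lena.
Round 3: Fatima 19, Carlos 37, Marcus 52. Eliminate Fatima.
Round 4: Carlos 37, Marcus 71. Marcus has a majority.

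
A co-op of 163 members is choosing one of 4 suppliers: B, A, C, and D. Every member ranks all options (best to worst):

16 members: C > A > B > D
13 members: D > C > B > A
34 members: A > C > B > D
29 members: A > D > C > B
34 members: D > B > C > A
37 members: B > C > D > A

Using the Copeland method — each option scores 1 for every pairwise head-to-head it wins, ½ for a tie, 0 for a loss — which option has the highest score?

C

B: beats A and D; loses to C → score 2.
A: loses to B, C, and D → score 0.
C: beats B, A, and D → score 3.
D: beats A; loses to B and C → score 1.
C has the best pairwise record.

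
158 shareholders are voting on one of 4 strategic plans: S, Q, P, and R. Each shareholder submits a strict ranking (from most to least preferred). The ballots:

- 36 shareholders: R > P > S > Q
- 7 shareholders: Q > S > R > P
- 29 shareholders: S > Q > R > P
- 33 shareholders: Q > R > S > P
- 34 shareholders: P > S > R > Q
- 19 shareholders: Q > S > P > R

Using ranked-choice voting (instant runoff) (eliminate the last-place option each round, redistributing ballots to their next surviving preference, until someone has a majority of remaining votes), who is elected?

Q

Round 1: S 29, Q 59, P 34, R 36. Eliminate S.
Round 2: Q 88, P 34, R 36. Q has a majority.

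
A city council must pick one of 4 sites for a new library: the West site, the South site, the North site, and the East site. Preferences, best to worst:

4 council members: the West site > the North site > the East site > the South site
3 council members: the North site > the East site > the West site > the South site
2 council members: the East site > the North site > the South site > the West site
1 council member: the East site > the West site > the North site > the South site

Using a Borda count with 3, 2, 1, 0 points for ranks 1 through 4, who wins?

the North site

the West site: 4·3 + 3·1 + 2·0 + 1·2 = 17
the South site: 4·0 + 3·0 + 2·1 + 1·0 = 2
the North site: 4·2 + 3·3 + 2·2 + 1·1 = 22
the East site: 4·1 + 3·2 + 2·3 + 1·3 = 19
the North site has the highest Borda score (22).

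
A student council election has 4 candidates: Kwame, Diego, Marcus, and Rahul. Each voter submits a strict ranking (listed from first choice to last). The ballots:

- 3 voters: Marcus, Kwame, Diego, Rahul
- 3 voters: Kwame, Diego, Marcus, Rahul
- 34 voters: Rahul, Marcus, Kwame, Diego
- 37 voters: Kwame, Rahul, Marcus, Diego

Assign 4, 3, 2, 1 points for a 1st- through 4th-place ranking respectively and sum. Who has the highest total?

Rahul

Kwame: 3·3 + 3·4 + 34·2 + 37·4 = 237
Diego: 3·2 + 3·3 + 34·1 + 37·1 = 86
Marcus: 3·4 + 3·2 + 34·3 + 37·2 = 194
Rahul: 3·1 + 3·1 + 34·4 + 37·3 = 253
Rahul has the highest Borda score (253).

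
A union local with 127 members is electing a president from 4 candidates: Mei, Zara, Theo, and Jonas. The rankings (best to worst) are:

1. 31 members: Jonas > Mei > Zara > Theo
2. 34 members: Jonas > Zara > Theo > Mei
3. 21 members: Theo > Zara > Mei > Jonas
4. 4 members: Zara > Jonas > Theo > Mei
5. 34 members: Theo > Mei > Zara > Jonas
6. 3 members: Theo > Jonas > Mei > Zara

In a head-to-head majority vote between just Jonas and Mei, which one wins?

Voters preferring Jonas to Mei: 72; preferring Mei to Jonas: 55.
Jonas wins the head-to-head.

Jonas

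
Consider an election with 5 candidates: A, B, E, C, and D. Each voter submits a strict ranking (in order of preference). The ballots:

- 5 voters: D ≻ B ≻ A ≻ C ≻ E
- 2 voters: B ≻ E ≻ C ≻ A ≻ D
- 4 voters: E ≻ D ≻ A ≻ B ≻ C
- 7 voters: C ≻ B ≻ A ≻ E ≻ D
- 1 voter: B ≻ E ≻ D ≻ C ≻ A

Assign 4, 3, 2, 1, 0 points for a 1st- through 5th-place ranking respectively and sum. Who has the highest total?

A: 5·2 + 2·1 + 4·2 + 7·2 + 1·0 = 34
B: 5·3 + 2·4 + 4·1 + 7·3 + 1·4 = 52
E: 5·0 + 2·3 + 4·4 + 7·1 + 1·3 = 32
C: 5·1 + 2·2 + 4·0 + 7·4 + 1·1 = 38
D: 5·4 + 2·0 + 4·3 + 7·0 + 1·2 = 34
B has the highest Borda score (52).

B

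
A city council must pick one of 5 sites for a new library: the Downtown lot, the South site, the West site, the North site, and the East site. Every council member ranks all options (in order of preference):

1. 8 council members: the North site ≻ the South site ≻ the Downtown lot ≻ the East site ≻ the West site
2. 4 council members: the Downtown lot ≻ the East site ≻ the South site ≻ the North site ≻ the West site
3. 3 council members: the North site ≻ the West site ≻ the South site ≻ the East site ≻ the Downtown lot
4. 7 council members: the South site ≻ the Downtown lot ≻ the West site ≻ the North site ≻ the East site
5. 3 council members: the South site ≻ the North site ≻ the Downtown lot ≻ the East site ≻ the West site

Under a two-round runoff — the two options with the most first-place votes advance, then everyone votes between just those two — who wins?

the South site

Round 1 first-place votes: the Downtown lot 4, the South site 10, the West site 0, the North site 11, the East site 0.
the North site and the South site advance.
Runoff: the North site is preferred to the South site by 11 voters; the South site by 14.
the South site wins the runoff.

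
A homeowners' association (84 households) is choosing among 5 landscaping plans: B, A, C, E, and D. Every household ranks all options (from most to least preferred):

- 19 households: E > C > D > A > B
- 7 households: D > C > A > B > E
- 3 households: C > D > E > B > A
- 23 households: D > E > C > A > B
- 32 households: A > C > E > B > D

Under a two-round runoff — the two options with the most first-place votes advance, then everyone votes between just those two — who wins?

Round 1 first-place votes: B 0, A 32, C 3, E 19, D 30.
A and D advance.
Runoff: A is preferred to D by 32 voters; D by 52.
D wins the runoff.

D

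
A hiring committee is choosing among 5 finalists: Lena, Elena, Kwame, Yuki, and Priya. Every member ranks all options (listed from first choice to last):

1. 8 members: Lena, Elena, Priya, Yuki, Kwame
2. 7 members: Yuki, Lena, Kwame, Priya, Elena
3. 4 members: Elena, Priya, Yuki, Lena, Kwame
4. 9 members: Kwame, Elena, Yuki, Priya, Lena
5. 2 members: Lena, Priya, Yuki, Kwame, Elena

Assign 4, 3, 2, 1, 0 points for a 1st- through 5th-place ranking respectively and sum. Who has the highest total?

Lena: 8·4 + 7·3 + 4·1 + 9·0 + 2·4 = 65
Elena: 8·3 + 7·0 + 4·4 + 9·3 + 2·0 = 67
Kwame: 8·0 + 7·2 + 4·0 + 9·4 + 2·1 = 52
Yuki: 8·1 + 7·4 + 4·2 + 9·2 + 2·2 = 66
Priya: 8·2 + 7·1 + 4·3 + 9·1 + 2·3 = 50
Elena has the highest Borda score (67).

Elena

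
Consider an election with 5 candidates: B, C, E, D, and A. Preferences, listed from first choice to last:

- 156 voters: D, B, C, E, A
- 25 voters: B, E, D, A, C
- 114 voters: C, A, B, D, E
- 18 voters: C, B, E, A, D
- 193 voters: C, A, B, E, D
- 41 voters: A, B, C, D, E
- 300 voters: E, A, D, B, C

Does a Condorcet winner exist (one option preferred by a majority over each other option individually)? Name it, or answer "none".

none

Checking pairwise contests:
D beats B 456–391.
B beats C 522–325.
B beats E 547–300.
E beats D 536–311.
C beats A 481–366.
Every option loses at least one head-to-head, so there is no Condorcet winner.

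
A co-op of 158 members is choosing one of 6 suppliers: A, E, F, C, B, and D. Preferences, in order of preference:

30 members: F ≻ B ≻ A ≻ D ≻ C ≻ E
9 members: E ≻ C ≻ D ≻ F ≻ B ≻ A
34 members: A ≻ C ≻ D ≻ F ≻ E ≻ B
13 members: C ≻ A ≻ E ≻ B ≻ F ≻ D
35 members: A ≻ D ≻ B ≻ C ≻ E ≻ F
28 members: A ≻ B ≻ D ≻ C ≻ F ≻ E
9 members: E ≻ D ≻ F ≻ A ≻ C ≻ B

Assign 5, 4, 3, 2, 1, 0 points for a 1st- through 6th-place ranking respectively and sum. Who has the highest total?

A: 30·3 + 9·0 + 34·5 + 13·4 + 35·5 + 28·5 + 9·2 = 645
E: 30·0 + 9·5 + 34·1 + 13·3 + 35·1 + 28·0 + 9·5 = 198
F: 30·5 + 9·2 + 34·2 + 13·1 + 35·0 + 28·1 + 9·3 = 304
C: 30·1 + 9·4 + 34·4 + 13·5 + 35·2 + 28·2 + 9·1 = 402
B: 30·4 + 9·1 + 34·0 + 13·2 + 35·3 + 28·4 + 9·0 = 372
D: 30·2 + 9·3 + 34·3 + 13·0 + 35·4 + 28·3 + 9·4 = 449
A has the highest Borda score (645).

A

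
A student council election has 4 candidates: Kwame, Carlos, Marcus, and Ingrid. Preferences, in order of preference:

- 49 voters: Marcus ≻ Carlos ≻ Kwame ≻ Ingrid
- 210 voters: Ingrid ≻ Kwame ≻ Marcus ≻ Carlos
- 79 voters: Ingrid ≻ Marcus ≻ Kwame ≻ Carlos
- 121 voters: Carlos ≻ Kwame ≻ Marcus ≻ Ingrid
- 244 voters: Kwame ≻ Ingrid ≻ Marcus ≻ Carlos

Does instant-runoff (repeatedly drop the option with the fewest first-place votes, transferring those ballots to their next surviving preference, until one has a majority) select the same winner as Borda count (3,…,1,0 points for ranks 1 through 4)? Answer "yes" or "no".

yes

Instant-runoff — R1 Kwame 244, Carlos 121, Marcus 49, Ingrid 289 (Marcus out); R2 Kwame 244, Carlos 170, Ingrid 289 (Carlos out); R3 Kwame 414, Ingrid 289 (Kwame winner). Winner: Kwame.
Borda — scores: Kwame 1522, Carlos 461, Marcus 880, Ingrid 1355. Winner: Kwame.
The two methods agree.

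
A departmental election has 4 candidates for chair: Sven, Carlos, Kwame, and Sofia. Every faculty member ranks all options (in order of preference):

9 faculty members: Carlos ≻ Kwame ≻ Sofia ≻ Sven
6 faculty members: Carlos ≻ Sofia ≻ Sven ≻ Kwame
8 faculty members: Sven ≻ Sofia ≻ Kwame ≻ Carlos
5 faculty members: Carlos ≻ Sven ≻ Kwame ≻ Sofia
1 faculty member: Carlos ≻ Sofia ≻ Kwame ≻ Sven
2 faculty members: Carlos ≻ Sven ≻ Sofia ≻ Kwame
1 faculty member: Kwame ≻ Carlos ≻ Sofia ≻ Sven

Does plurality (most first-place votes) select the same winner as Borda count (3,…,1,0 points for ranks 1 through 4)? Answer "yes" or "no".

yes

Plurality — first-place votes: Sven 8, Carlos 23, Kwame 1, Sofia 0. Winner: Carlos.
Borda — scores: Sven 44, Carlos 71, Kwame 35, Sofia 42. Winner: Carlos.
The two methods agree.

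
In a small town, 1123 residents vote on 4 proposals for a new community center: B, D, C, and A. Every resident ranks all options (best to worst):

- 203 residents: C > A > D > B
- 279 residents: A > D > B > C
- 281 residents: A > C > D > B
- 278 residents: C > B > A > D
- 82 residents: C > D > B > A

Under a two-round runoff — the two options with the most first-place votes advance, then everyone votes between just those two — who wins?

C

Round 1 first-place votes: B 0, D 0, C 563, A 560.
C and A advance.
Runoff: C is preferred to A by 563 voters; A by 560.
C wins the runoff.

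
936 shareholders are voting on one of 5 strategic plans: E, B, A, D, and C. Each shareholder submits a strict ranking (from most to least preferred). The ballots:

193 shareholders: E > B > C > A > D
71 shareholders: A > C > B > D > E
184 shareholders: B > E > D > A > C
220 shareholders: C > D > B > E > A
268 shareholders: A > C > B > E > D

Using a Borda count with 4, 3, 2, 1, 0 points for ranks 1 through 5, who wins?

B

E: 193·4 + 71·0 + 184·3 + 220·1 + 268·1 = 1812
B: 193·3 + 71·2 + 184·4 + 220·2 + 268·2 = 2433
A: 193·1 + 71·4 + 184·1 + 220·0 + 268·4 = 1733
D: 193·0 + 71·1 + 184·2 + 220·3 + 268·0 = 1099
C: 193·2 + 71·3 + 184·0 + 220·4 + 268·3 = 2283
B has the highest Borda score (2433).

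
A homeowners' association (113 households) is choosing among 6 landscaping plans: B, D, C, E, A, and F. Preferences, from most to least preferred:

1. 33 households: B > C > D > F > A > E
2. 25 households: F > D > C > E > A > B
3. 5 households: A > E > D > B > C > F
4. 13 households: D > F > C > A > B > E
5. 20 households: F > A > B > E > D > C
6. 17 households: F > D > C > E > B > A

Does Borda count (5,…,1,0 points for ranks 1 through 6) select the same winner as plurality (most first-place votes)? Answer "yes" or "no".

Borda — scores: B 265, D 367, C 302, E 144, A 189, F 428. Winner: F.
Plurality — first-place votes: B 33, D 13, C 0, E 0, A 5, F 62. Winner: F.
The two methods agree.

yes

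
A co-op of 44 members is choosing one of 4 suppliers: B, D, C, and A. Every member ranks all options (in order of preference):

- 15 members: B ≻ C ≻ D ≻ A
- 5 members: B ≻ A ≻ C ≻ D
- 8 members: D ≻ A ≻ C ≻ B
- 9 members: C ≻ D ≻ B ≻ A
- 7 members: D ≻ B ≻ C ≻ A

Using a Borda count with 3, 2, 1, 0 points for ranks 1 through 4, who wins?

B

B: 15·3 + 5·3 + 8·0 + 9·1 + 7·2 = 83
D: 15·1 + 5·0 + 8·3 + 9·2 + 7·3 = 78
C: 15·2 + 5·1 + 8·1 + 9·3 + 7·1 = 77
A: 15·0 + 5·2 + 8·2 + 9·0 + 7·0 = 26
B has the highest Borda score (83).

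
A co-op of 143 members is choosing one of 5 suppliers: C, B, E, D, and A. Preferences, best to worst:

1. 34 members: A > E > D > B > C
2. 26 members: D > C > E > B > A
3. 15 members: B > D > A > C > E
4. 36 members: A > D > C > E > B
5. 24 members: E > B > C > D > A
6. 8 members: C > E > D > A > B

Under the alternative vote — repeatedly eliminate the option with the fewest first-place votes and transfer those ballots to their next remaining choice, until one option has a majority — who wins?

Round 1: C 8, B 15, E 24, D 26, A 70. Eliminate C.
Round 2: B 15, E 32, D 26, A 70. Eliminate B.
Round 3: E 32, D 41, A 70. Eliminate E.
Round 4: D 73, A 70. D has a majority.

D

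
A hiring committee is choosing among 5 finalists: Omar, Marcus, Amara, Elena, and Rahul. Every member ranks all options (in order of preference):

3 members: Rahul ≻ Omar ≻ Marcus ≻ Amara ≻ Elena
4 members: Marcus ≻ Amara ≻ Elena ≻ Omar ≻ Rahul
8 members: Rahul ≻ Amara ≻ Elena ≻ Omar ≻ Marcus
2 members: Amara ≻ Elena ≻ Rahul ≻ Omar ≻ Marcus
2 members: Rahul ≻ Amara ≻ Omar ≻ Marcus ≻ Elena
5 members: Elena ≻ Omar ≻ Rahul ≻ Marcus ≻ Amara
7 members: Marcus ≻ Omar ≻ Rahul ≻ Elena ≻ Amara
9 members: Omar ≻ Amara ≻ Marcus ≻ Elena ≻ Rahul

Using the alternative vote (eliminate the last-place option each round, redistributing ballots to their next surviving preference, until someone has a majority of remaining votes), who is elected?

Omar

Round 1: Omar 9, Marcus 11, Amara 2, Elena 5, Rahul 13. Eliminate Amara.
Round 2: Omar 9, Marcus 11, Elena 7, Rahul 13. Eliminate Elena.
Round 3: Omar 14, Marcus 11, Rahul 15. Eliminate Marcus.
Round 4: Omar 25, Rahul 15. Omar has a majority.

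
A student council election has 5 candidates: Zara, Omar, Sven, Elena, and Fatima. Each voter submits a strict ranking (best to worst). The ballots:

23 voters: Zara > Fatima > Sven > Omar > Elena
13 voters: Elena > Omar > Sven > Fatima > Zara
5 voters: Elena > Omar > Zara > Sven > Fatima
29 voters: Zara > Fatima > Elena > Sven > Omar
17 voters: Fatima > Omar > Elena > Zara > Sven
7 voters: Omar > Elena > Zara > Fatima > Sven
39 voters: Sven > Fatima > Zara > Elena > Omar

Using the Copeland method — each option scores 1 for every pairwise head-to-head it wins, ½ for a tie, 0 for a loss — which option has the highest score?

Zara: beats Omar, Sven, and Elena; loses to Fatima → score 3.
Omar: loses to Zara, Sven, Elena, and Fatima → score 0.
Sven: beats Omar; loses to Zara, Elena, and Fatima → score 1.
Elena: beats Omar and Sven; loses to Zara and Fatima → score 2.
Fatima: beats Zara, Omar, Sven, and Elena → score 4.
Fatima has the best pairwise record.

Fatima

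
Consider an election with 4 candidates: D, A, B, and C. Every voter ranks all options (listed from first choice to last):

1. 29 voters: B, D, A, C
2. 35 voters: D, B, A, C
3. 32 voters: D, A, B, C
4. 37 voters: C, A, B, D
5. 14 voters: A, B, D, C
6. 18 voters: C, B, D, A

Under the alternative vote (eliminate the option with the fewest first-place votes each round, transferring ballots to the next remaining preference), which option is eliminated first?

A

Round 1: D 67, A 14, B 29, C 55. Eliminate A.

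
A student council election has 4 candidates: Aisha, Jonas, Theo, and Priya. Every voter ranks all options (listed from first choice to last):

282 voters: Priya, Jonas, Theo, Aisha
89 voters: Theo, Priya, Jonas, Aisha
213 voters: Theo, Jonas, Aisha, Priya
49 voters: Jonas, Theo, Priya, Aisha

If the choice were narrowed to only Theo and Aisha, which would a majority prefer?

Theo

Voters preferring Theo to Aisha: 633; preferring Aisha to Theo: 0.
Theo wins the head-to-head.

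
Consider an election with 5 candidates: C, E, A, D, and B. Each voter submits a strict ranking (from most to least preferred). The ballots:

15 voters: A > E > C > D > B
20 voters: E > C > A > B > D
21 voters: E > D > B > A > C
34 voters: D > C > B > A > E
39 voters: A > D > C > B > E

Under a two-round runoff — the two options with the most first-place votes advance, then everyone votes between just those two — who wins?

A

Round 1 first-place votes: C 0, E 41, A 54, D 34, B 0.
A and E advance.
Runoff: A is preferred to E by 88 voters; E by 41.
A wins the runoff.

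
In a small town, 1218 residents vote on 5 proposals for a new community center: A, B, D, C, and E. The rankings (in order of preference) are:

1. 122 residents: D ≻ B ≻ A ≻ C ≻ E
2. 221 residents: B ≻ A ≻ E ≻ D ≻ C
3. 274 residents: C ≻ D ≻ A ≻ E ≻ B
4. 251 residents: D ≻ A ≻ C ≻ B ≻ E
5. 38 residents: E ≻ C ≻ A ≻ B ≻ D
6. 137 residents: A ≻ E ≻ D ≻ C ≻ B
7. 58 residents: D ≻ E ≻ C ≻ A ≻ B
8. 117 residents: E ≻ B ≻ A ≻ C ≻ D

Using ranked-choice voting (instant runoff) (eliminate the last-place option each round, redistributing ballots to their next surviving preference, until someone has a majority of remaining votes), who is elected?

D

Round 1: A 137, B 221, D 431, C 274, E 155. Eliminate A.
Round 2: B 221, D 431, C 274, E 292. Eliminate B.
Round 3: D 431, C 274, E 513. Eliminate C.
Round 4: D 705, E 513. D has a majority.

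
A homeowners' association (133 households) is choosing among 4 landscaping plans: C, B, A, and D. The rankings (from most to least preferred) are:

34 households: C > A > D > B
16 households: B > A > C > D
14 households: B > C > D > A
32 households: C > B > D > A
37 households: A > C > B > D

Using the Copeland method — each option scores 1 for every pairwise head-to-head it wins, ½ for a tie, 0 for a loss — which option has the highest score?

C: beats B, A, and D → score 3.
B: beats D; loses to C and A → score 1.
A: beats B and D; loses to C → score 2.
D: loses to C, B, and A → score 0.
C has the best pairwise record.

C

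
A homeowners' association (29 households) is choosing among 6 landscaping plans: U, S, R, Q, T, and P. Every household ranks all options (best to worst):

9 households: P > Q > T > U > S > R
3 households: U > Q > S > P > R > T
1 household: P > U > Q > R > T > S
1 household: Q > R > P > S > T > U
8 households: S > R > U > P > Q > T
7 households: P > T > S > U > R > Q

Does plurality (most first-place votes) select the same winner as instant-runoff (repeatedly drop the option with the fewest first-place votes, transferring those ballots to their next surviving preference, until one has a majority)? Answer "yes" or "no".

yes

Plurality — first-place votes: U 3, S 8, R 0, Q 1, T 0, P 17. Winner: P.
Instant-runoff — R1 U 3, S 8, R 0, Q 1, T 0, P 17 (P winner). Winner: P.
The two methods agree.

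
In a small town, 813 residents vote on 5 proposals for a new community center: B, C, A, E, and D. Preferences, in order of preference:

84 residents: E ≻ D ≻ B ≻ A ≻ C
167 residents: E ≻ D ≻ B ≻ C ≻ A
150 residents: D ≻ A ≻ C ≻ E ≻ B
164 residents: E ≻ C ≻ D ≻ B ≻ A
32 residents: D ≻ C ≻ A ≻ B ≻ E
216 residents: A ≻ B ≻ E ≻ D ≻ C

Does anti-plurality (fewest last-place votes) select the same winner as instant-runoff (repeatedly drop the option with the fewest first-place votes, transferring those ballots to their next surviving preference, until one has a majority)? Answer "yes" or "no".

Anti-plurality — last-place votes: B 150, C 300, A 331, E 32, D 0. Winner: D.
Instant-runoff — R1 B 0, C 0, A 216, E 415, D 182 (E winner). Winner: E.
The two methods disagree.

no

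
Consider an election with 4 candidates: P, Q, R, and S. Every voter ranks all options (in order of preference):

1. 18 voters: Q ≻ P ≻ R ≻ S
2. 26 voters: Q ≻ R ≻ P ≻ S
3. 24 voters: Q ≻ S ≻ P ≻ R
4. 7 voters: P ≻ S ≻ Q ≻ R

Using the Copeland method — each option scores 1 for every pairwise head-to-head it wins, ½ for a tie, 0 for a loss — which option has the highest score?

Q

P: beats R and S; loses to Q → score 2.
Q: beats P, R, and S → score 3.
R: beats S; loses to P and Q → score 1.
S: loses to P, Q, and R → score 0.
Q has the best pairwise record.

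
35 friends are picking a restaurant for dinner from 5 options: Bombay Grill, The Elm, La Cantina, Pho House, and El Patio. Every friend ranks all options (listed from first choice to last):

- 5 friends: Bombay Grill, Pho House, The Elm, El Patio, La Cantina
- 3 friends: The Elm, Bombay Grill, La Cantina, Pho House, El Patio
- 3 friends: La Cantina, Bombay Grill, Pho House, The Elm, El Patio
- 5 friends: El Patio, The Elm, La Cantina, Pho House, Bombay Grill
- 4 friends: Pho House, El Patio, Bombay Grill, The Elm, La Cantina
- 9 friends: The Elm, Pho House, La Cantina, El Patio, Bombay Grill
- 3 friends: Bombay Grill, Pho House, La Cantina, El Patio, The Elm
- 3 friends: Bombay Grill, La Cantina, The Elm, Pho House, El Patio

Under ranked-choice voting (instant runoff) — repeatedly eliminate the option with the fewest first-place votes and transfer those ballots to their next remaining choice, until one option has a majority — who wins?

Bombay Grill

Round 1: Bombay Grill 11, The Elm 12, La Cantina 3, Pho House 4, El Patio 5. Eliminate La Cantina.
Round 2: Bombay Grill 14, The Elm 12, Pho House 4, El Patio 5. Eliminate Pho House.
Round 3: Bombay Grill 14, The Elm 12, El Patio 9. Eliminate El Patio.
Round 4: Bombay Grill 18, The Elm 17. Bombay Grill has a majority.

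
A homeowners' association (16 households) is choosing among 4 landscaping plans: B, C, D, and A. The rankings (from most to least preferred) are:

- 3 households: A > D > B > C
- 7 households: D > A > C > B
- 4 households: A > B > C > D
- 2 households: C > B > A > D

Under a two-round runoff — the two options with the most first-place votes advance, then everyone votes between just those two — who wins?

A

Round 1 first-place votes: B 0, C 2, D 7, A 7.
D and A advance.
Runoff: D is preferred to A by 7 voters; A by 9.
A wins the runoff.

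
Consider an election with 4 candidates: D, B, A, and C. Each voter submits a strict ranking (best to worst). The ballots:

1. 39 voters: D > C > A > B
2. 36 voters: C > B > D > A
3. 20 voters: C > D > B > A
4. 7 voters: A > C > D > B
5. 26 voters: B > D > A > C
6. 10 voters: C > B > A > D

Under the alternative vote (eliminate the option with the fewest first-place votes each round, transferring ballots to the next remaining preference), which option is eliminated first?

Round 1: D 39, B 26, A 7, C 66. Eliminate A.

A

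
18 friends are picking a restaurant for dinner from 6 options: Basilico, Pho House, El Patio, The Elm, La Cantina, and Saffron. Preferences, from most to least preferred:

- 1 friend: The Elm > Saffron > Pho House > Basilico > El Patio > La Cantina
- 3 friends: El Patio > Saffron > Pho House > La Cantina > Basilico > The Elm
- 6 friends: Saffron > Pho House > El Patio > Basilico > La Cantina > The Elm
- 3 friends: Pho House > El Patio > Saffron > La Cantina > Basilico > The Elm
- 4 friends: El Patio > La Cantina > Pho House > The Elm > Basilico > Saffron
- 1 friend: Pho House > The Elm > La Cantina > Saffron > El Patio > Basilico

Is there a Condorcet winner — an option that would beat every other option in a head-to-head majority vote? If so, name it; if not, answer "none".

Checking pairwise contests:
Pho House beats Basilico 18–0.
Saffron beats Pho House 10–8.
Pho House beats El Patio 11–7.
Basilico beats The Elm 12–6.
Pho House beats La Cantina 14–4.
El Patio beats Saffron 10–8.
Every option loses at least one head-to-head, so there is no Condorcet winner.

none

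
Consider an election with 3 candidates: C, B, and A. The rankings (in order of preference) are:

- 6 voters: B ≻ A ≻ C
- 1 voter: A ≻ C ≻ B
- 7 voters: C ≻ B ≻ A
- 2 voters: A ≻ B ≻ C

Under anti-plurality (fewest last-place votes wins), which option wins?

Last-place votes: C 8, B 1, A 7.
B is ranked last by the fewest voters, so B wins.

B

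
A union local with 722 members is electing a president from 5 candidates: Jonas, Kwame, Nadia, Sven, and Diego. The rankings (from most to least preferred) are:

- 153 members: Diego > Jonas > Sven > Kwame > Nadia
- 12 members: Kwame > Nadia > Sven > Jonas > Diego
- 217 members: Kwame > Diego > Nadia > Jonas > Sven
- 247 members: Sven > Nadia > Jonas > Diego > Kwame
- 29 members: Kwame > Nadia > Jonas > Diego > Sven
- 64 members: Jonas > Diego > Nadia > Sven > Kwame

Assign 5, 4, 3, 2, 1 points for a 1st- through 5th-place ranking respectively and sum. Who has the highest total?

Diego

Jonas: 153·4 + 12·2 + 217·2 + 247·3 + 29·3 + 64·5 = 2218
Kwame: 153·2 + 12·5 + 217·5 + 247·1 + 29·5 + 64·1 = 1907
Nadia: 153·1 + 12·4 + 217·3 + 247·4 + 29·4 + 64·3 = 2148
Sven: 153·3 + 12·3 + 217·1 + 247·5 + 29·1 + 64·2 = 2104
Diego: 153·5 + 12·1 + 217·4 + 247·2 + 29·2 + 64·4 = 2453
Diego has the highest Borda score (2453).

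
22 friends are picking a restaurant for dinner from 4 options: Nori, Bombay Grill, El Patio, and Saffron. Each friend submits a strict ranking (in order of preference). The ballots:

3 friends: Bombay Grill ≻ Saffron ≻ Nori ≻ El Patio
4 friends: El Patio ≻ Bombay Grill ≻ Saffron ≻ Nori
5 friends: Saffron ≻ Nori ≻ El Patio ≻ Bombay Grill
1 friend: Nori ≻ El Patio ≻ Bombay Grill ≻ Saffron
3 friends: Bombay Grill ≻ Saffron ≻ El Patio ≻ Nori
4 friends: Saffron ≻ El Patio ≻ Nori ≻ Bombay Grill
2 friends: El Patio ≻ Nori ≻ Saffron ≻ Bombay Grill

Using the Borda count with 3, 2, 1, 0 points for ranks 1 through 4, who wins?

Nori: 3·1 + 4·0 + 5·2 + 1·3 + 3·0 + 4·1 + 2·2 = 24
Bombay Grill: 3·3 + 4·2 + 5·0 + 1·1 + 3·3 + 4·0 + 2·0 = 27
El Patio: 3·0 + 4·3 + 5·1 + 1·2 + 3·1 + 4·2 + 2·3 = 36
Saffron: 3·2 + 4·1 + 5·3 + 1·0 + 3·2 + 4·3 + 2·1 = 45
Saffron has the highest Borda score (45).

Saffron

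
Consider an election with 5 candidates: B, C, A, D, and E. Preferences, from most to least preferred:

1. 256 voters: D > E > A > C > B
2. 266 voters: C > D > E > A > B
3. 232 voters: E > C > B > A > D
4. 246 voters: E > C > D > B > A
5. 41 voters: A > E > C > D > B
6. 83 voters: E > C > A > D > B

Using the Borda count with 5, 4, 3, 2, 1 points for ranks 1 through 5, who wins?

B: 256·1 + 266·1 + 232·3 + 246·2 + 41·1 + 83·1 = 1834
C: 256·2 + 266·5 + 232·4 + 246·4 + 41·3 + 83·4 = 4209
A: 256·3 + 266·2 + 232·2 + 246·1 + 41·5 + 83·3 = 2464
D: 256·5 + 266·4 + 232·1 + 246·3 + 41·2 + 83·2 = 3562
E: 256·4 + 266·3 + 232·5 + 246·5 + 41·4 + 83·5 = 4791
E has the highest Borda score (4791).

E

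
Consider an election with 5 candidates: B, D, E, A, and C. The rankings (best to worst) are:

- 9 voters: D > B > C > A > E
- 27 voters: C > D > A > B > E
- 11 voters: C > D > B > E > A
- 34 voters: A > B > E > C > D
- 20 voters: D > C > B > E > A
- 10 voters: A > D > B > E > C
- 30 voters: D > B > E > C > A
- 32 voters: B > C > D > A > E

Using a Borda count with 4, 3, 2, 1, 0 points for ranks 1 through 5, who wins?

B: 9·3 + 27·1 + 11·2 + 34·3 + 20·2 + 10·2 + 30·3 + 32·4 = 456
D: 9·4 + 27·3 + 11·3 + 34·0 + 20·4 + 10·3 + 30·4 + 32·2 = 444
E: 9·0 + 27·0 + 11·1 + 34·2 + 20·1 + 10·1 + 30·2 + 32·0 = 169
A: 9·1 + 27·2 + 11·0 + 34·4 + 20·0 + 10·4 + 30·0 + 32·1 = 271
C: 9·2 + 27·4 + 11·4 + 34·1 + 20·3 + 10·0 + 30·1 + 32·3 = 390
B has the highest Borda score (456).

B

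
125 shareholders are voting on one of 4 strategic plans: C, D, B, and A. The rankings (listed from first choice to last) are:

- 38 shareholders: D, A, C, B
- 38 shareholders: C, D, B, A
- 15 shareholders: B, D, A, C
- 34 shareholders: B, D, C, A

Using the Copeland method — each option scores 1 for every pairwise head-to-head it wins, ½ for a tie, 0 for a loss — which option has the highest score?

D

C: beats B and A; loses to D → score 2.
D: beats C, B, and A → score 3.
B: beats A; loses to C and D → score 1.
A: loses to C, D, and B → score 0.
D has the best pairwise record.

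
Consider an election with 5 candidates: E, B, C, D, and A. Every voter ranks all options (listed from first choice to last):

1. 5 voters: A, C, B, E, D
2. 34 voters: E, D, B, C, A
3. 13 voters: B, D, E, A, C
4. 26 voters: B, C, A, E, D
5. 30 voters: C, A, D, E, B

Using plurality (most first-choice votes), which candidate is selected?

B

First-place votes: E 34, B 39, C 30, D 0, A 5.
B has the most first-place votes.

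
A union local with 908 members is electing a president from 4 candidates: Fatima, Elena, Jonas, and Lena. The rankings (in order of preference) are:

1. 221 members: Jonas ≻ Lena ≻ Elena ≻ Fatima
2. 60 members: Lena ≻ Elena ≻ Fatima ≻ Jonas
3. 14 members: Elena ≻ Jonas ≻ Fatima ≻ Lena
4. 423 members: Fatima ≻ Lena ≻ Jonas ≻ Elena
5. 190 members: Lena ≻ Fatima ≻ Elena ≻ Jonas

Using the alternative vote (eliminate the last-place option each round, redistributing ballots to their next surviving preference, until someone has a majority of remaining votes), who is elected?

Round 1: Fatima 423, Elena 14, Jonas 221, Lena 250. Eliminate Elena.
Round 2: Fatima 423, Jonas 235, Lena 250. Eliminate Jonas.
Round 3: Fatima 437, Lena 471. Lena has a majority.

Lena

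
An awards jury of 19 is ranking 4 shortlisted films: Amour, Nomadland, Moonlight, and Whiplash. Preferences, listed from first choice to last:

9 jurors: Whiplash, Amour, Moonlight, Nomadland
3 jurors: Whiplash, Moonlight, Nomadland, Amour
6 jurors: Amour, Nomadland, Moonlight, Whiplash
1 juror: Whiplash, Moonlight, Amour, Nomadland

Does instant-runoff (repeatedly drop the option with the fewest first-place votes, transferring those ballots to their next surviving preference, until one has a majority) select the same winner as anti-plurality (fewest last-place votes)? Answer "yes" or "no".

Instant-runoff — R1 Amour 6, Nomadland 0, Moonlight 0, Whiplash 13 (Whiplash winner). Winner: Whiplash.
Anti-plurality — last-place votes: Amour 3, Nomadland 10, Moonlight 0, Whiplash 6. Winner: Moonlight.
The two methods disagree.

no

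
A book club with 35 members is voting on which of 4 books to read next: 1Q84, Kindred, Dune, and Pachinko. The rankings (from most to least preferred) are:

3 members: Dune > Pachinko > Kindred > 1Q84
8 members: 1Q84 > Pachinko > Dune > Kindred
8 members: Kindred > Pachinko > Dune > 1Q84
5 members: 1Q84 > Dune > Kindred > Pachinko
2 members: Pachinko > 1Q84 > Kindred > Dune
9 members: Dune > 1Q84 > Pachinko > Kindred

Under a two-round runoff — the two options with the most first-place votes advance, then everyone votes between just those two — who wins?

Dune

Round 1 first-place votes: 1Q84 13, Kindred 8, Dune 12, Pachinko 2.
1Q84 and Dune advance.
Runoff: 1Q84 is preferred to Dune by 15 voters; Dune by 20.
Dune wins the runoff.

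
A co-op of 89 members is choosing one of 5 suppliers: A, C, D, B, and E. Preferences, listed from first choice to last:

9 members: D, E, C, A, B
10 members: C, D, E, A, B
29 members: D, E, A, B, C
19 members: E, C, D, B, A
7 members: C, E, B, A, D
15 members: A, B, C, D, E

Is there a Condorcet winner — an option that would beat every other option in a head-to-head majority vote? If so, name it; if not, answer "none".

Checking pairwise contests:
C beats A 45–44.
E beats C 57–32.
C beats D 51–38.
A beats B 63–26.
D beats E 63–26.
Every option loses at least one head-to-head, so there is no Condorcet winner.

none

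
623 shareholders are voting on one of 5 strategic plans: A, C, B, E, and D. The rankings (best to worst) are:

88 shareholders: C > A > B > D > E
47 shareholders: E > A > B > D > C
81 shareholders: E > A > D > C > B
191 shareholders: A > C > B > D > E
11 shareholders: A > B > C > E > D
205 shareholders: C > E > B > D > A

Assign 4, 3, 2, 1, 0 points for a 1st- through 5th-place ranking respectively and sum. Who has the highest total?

C

A: 88·3 + 47·3 + 81·3 + 191·4 + 11·4 + 205·0 = 1456
C: 88·4 + 47·0 + 81·1 + 191·3 + 11·2 + 205·4 = 1848
B: 88·2 + 47·2 + 81·0 + 191·2 + 11·3 + 205·2 = 1095
E: 88·0 + 47·4 + 81·4 + 191·0 + 11·1 + 205·3 = 1138
D: 88·1 + 47·1 + 81·2 + 191·1 + 11·0 + 205·1 = 693
C has the highest Borda score (1848).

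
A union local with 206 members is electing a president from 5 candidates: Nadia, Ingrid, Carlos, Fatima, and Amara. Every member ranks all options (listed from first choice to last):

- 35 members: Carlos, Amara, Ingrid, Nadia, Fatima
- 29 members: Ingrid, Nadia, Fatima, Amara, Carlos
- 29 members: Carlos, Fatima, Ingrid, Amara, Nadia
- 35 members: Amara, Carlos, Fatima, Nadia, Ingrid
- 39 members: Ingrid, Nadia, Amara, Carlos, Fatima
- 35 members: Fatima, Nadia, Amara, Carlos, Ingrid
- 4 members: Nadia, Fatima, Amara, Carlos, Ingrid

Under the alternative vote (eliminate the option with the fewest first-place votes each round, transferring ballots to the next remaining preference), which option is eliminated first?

Round 1: Nadia 4, Ingrid 68, Carlos 64, Fatima 35, Amara 35. Eliminate Nadia.

Nadia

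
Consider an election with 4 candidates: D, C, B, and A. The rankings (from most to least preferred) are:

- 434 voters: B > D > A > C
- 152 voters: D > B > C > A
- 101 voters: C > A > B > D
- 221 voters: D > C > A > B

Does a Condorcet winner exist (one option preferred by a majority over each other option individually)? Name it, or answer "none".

B

B vs D: 535–373 for B.
B vs C: 586–322 for B.
B vs A: 586–322 for B.
B beats every other option head-to-head.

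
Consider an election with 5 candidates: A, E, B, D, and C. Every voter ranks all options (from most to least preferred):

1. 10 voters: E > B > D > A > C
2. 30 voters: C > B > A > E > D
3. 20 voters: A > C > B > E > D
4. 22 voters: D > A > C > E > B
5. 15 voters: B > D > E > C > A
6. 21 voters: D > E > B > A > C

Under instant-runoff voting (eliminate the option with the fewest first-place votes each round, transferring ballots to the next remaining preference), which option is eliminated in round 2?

Round 1: A 20, E 10, B 15, D 43, C 30. Eliminate E.
Round 2: A 20, B 25, D 43, C 30. Eliminate A.

A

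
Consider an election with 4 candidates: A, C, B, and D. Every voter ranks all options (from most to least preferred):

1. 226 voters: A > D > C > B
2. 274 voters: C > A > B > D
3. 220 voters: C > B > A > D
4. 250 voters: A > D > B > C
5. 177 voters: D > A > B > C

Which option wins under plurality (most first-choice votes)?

C

First-place votes: A 476, C 494, B 0, D 177.
C has the most first-place votes.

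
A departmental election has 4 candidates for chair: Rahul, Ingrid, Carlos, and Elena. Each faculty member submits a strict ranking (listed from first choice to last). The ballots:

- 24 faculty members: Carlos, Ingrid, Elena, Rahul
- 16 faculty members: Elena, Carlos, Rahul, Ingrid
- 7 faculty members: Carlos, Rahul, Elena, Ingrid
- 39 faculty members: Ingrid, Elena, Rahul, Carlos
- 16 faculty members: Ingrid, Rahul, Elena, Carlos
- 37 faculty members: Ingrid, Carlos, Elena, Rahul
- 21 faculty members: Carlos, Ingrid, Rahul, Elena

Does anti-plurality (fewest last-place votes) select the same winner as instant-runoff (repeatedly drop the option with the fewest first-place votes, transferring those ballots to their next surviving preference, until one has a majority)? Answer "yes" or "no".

Anti-plurality — last-place votes: Rahul 61, Ingrid 23, Carlos 55, Elena 21. Winner: Elena.
Instant-runoff — R1 Rahul 0, Ingrid 92, Carlos 52, Elena 16 (Ingrid winner). Winner: Ingrid.
The two methods disagree.

no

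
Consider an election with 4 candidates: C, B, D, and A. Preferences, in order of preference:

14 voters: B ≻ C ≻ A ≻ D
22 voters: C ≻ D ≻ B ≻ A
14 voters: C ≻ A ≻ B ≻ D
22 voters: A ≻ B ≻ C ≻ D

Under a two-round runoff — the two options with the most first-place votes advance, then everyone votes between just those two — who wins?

C

Round 1 first-place votes: C 36, B 14, D 0, A 22.
C and A advance.
Runoff: C is preferred to A by 50 voters; A by 22.
C wins the runoff.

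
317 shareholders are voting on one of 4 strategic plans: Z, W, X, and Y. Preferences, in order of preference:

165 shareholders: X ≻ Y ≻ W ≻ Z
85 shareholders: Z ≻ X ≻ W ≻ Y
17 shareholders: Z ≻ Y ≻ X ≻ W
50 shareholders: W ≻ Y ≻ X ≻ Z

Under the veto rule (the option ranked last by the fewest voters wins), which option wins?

Last-place votes: Z 215, W 17, X 0, Y 85.
X is ranked last by the fewest voters, so X wins.

X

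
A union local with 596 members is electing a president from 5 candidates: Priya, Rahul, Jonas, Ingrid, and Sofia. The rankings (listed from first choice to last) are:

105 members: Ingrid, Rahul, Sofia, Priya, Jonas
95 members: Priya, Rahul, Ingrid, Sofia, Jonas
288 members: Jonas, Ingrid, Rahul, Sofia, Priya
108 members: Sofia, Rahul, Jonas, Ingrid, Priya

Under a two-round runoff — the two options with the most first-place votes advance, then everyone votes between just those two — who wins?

Sofia

Round 1 first-place votes: Priya 95, Rahul 0, Jonas 288, Ingrid 105, Sofia 108.
Jonas and Sofia advance.
Runoff: Jonas is preferred to Sofia by 288 voters; Sofia by 308.
Sofia wins the runoff.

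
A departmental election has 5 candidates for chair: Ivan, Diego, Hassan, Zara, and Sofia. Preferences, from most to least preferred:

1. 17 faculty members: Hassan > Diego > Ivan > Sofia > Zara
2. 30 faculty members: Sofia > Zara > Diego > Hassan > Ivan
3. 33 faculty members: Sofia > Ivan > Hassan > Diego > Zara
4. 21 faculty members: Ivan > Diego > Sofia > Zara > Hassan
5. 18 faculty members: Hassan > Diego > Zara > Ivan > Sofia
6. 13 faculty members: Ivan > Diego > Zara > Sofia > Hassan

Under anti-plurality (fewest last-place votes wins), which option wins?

Last-place votes: Ivan 30, Diego 0, Hassan 34, Zara 50, Sofia 18.
Diego is ranked last by the fewest voters, so Diego wins.

Diego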